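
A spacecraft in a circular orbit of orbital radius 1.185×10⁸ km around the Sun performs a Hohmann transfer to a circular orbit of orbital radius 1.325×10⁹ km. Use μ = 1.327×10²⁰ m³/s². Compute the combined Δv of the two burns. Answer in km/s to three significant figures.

r₁ = 1.185×10⁸ km = 1.185×10¹¹ m.
r₂ = 1.325×10⁹ km = 1.325×10¹² m.
Transfer ellipse a_t = (r₁ + r₂)/2 = 7.218×10¹¹ m.
At r₁: circular v_c1 = √(μ/r₁) = 33460 m/s; transfer-perihelion v_p = √[μ(2/r₁ − 1/a_t)] = 45340 m/s.
Δv₁ = v_p − v_c1 = 11880 m/s.
At r₂: circular v_c2 = √(μ/r₂) = 10010 m/s; transfer-aphelion v_a = √[μ(2/r₂ − 1/a_t)] = 4055 m/s.
Δv₂ = v_c2 − v_a = 5953 m/s.
Total Δv = Δv₁ + Δv₂ = 17830 m/s = 17.83 km/s.

Δv_total ≈ 17.8 km/s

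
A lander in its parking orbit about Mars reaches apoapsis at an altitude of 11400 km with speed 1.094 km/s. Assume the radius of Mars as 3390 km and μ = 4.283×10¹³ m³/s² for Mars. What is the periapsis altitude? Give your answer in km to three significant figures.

periapsis altitude ≈ 462 km

r_a = 3390 + 11400 = 14790 km = 1.479×10⁷ m.
Specific energy ε = v²/2 − μ/r = -2.297×10⁶ J/kg, so a = −μ/(2ε) = 9.321×10⁶ m.
The apsides satisfy r_p + r_a = 2a, so the periapsis radius is 2a − r_a = 3.852×10⁶ m = 3852.3 km.
Periapsis altitude = 3852.3 − 3390 = 462.35 km.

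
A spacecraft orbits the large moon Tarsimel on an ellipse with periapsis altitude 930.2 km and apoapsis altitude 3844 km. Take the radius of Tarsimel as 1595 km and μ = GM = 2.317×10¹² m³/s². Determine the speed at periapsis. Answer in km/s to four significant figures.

r_p = 1595 + 930.2 = 2525.2 km = 2.5252×10⁶ m.
r_a = 1595 + 3844 = 5439.0 km = 5.4390×10⁶ m.
Semi-major axis a = (r_p + r_a)/2 = 3982.1 km = 3.982×10⁶ m.
Vis-viva: v² = μ(2/r − 1/a) = 2.317×10¹² × (7.920×10⁻⁷ − 2.511×10⁻⁷) = 1.253×10⁶ m²/s².
v = 1119 m/s = 1.119 km/s.

v ≈ 1.119 km/s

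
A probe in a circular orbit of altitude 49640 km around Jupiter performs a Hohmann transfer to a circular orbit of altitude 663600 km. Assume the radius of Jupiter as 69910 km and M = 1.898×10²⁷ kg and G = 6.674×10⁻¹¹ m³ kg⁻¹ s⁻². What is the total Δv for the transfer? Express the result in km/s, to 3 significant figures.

μ = GM = 6.674×10⁻¹¹ × 1.898×10²⁷ = 1.267×10¹⁷ m³/s².
r₁ = 69910 + 49640 = 119550 km = 1.1955×10⁸ m.
r₂ = 69910 + 663600 = 733510 km = 7.3351×10⁸ m.
Transfer ellipse a_t = (r₁ + r₂)/2 = 4.265×10⁸ m.
At r₁: circular v_c1 = √(μ/r₁) = 32550 m/s; transfer-perijove v_p = √[μ(2/r₁ − 1/a_t)] = 42690 m/s.
Δv₁ = v_p − v_c1 = 10140 m/s.
At r₂: circular v_c2 = √(μ/r₂) = 13140 m/s; transfer-apojove v_a = √[μ(2/r₂ − 1/a_t)] = 6957 m/s.
Δv₂ = v_c2 − v_a = 6184 m/s.
Total Δv = Δv₁ + Δv₂ = 16320 m/s = 16.32 km/s.

Δv_total ≈ 16.3 km/s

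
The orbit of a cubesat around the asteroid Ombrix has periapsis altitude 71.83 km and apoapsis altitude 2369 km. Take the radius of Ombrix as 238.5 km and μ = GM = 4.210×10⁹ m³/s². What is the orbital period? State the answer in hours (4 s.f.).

r_p = 238.5 + 71.83 = 310.33 km = 3.1033×10⁵ m.
r_a = 238.5 + 2369 = 2607.5 km = 2.6075×10⁶ m.
Semi-major axis a = (r_p + r_a)/2 = (310.33 + 2607.5)/2 = 1458.9 km = 1.459×10⁶ m.
By Kepler's third law T = 2π√(a³/μ) = 2π × 2.716×10⁴ = 1.706×10⁵ s.
= 47.40 hours.

T ≈ 47.40 hours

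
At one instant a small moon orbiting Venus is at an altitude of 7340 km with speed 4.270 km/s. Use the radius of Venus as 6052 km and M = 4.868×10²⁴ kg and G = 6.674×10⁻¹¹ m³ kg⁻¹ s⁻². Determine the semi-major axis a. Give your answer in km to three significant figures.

a ≈ 10700 km

μ = GM = 6.674×10⁻¹¹ × 4.868×10²⁴ = 3.249×10¹⁴ m³/s².
r = 6052 + 7340 = 13392 km = 1.339×10⁷ m.
Vis-viva rearranged: 1/a = 2/r − v²/μ = 1.493×10⁻⁷ − 5.612×10⁻⁸ = 9.322×10⁻⁸ m⁻¹.
a = 1.073×10⁷ m = 10727 km.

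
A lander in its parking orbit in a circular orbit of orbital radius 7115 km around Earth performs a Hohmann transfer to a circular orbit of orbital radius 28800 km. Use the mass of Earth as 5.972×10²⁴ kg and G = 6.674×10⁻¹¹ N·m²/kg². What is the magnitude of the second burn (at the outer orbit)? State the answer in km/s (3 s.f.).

μ = GM = 6.674×10⁻¹¹ × 5.972×10²⁴ = 3.986×10¹⁴ m³/s².
r₁ = 7115 km = 7.115×10⁶ m.
r₂ = 28800 km = 2.880×10⁷ m.
Transfer ellipse a_t = (r₁ + r₂)/2 = 1.796×10⁷ m.
At r₁: circular v_c1 = √(μ/r₁) = 7485 m/s; transfer-perigee v_p = √[μ(2/r₁ − 1/a_t)] = 9478 m/s.
At r₂: circular v_c2 = √(μ/r₂) = 3720 m/s; transfer-apogee v_a = √[μ(2/r₂ − 1/a_t)] = 2342 m/s.
Δv₂ = v_c2 − v_a = 1378 m/s.
= 1.378 km/s.

Δv ≈ 1.38 km/s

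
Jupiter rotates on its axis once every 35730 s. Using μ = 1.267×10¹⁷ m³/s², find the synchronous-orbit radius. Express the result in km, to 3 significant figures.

r_sync ≈ 1.60×10⁵ km

A synchronous orbit has period T, so by Kepler's third law a = (μT²/4π²)^(1/3).
μT²/4π² = 1.267×10¹⁷ × (3.573×10⁴)² / 39.48 = 4.097×10²⁴ m³.
a = 1.600×10⁸ m = 1.6002×10⁵ km.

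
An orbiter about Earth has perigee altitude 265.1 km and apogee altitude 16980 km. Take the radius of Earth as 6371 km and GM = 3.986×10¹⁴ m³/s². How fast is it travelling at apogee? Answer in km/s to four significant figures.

r_p = 6371 + 265.1 = 6636.1 km = 6.6361×10⁶ m.
r_a = 6371 + 16980 = 23351 km = 2.3351×10⁷ m.
Semi-major axis a = (r_p + r_a)/2 = 14994 km = 1.499×10⁷ m.
Vis-viva: v² = μ(2/r − 1/a) = 3.986×10¹⁴ × (8.565×10⁻⁸ − 6.670×10⁻⁸) = 7.555×10⁶ m²/s².
v = 2749 m/s = 2.749 km/s.

v ≈ 2.749 km/s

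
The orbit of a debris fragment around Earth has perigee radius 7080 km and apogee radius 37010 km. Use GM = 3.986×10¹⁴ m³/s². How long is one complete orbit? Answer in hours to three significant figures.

T ≈ 9.05 hours

Semi-major axis a = (r_p + r_a)/2 = (7080.0 + 37010)/2 = 22045 km = 2.204×10⁷ m.
By Kepler's third law T = 2π√(a³/μ) = 2π × 5.184×10³ = 3.257×10⁴ s.
= 9.048 hours.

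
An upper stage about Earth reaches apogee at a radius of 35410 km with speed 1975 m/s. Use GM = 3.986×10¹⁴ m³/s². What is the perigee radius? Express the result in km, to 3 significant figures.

r_a = 3.541×10⁷ m.
Specific energy ε = v²/2 − μ/r = -9.306×10⁶ J/kg, so a = −μ/(2ε) = 2.142×10⁷ m.
The apsides satisfy r_p + r_a = 2a, so the perigee radius is 2a − r_a = 7.421×10⁶ m = 7420.8 km.

perigee radius ≈ 7420 km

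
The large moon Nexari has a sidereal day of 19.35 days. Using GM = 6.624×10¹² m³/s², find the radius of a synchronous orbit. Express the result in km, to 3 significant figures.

r_sync ≈ 77700 km

T = 19.35 days = 1.672×10⁶ s.
A synchronous orbit has period T, so by Kepler's third law a = (μT²/4π²)^(1/3).
μT²/4π² = 6.624×10¹² × (1.672×10⁶)² / 39.48 = 4.690×10²³ m³.
a = 7.769×10⁷ m = 77693 km.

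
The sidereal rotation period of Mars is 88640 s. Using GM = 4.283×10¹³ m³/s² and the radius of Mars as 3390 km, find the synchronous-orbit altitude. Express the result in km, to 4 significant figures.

h_sync ≈ 17040 km

A synchronous orbit has period T, so by Kepler's third law a = (μT²/4π²)^(1/3).
μT²/4π² = 4.283×10¹³ × (8.864×10⁴)² / 39.48 = 8.524×10²¹ m³.
a = 2.043×10⁷ m = 20428 km.
Altitude h = a − R = 20428 − 3390 = 17038 km.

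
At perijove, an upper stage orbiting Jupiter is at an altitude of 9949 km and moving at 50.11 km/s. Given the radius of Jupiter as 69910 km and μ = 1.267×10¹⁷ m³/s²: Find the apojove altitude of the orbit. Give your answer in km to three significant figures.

apojove altitude ≈ 2.33×10⁵ km

r_p = 69910 + 9949 = 79859 km = 7.986×10⁷ m.
Specific energy ε = v²/2 − μ/r = -3.310×10⁸ J/kg, so a = −μ/(2ε) = 1.914×10⁸ m.
The apsides satisfy r_p + r_a = 2a, so the apojove radius is 2a − r_p = 3.029×10⁸ m = 3.0287×10⁵ km.
Apojove altitude = 3.0287×10⁵ − 69910 = 2.3296×10⁵ km.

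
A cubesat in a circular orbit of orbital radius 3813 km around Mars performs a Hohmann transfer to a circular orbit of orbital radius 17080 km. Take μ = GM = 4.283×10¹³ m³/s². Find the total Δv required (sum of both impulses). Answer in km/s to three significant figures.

Δv_total ≈ 1.56 km/s

r₁ = 3813 km = 3.813×10⁶ m.
r₂ = 17080 km = 1.708×10⁷ m.
Transfer ellipse a_t = (r₁ + r₂)/2 = 1.045×10⁷ m.
At r₁: circular v_c1 = √(μ/r₁) = 3352 m/s; transfer-periapsis v_p = √[μ(2/r₁ − 1/a_t)] = 4285 m/s.
Δv₁ = v_p − v_c1 = 934.0 m/s.
At r₂: circular v_c2 = √(μ/r₂) = 1584 m/s; transfer-apoapsis v_a = √[μ(2/r₂ − 1/a_t)] = 956.7 m/s.
Δv₂ = v_c2 − v_a = 626.8 m/s.
Total Δv = Δv₁ + Δv₂ = 1561 m/s = 1.561 km/s.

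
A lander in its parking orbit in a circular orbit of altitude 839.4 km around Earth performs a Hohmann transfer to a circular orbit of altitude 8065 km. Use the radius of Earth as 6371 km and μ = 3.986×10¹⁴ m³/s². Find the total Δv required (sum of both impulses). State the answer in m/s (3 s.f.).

Δv_total ≈ 2120 m/s

r₁ = 6371 + 839.4 = 7210.4 km = 7.2104×10⁶ m.
r₂ = 6371 + 8065 = 14436 km = 1.4436×10⁷ m.
Transfer ellipse a_t = (r₁ + r₂)/2 = 1.082×10⁷ m.
At r₁: circular v_c1 = √(μ/r₁) = 7435 m/s; transfer-perigee v_p = √[μ(2/r₁ − 1/a_t)] = 8587 m/s.
Δv₁ = v_p − v_c1 = 1152 m/s.
At r₂: circular v_c2 = √(μ/r₂) = 5255 m/s; transfer-apogee v_a = √[μ(2/r₂ − 1/a_t)] = 4289 m/s.
Δv₂ = v_c2 − v_a = 965.8 m/s.
Total Δv = Δv₁ + Δv₂ = 2117 m/s.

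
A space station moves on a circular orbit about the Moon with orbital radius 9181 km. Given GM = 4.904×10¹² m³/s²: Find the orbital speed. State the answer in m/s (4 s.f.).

v ≈ 730.9 m/s

r = 9181 km = 9.181×10⁶ m.
For a circular orbit v = √(μ/r) = √(4.904×10¹² / 9.181×10⁶) = √(5.341×10⁵) = 730.9 m/s.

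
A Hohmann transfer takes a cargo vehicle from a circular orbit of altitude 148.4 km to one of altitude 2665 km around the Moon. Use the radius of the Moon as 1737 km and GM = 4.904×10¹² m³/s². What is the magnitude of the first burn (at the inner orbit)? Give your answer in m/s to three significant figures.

Δv ≈ 296 m/s

r₁ = 1737 + 148.4 = 1885.4 km = 1.8854×10⁶ m.
r₂ = 1737 + 2665 = 4402.0 km = 4.4020×10⁶ m.
Transfer ellipse a_t = (r₁ + r₂)/2 = 3.144×10⁶ m.
At r₁: circular v_c1 = √(μ/r₁) = 1613 m/s; transfer-perilune v_p = √[μ(2/r₁ − 1/a_t)] = 1908 m/s.
Δv₁ = v_p − v_c1 = 295.7 m/s.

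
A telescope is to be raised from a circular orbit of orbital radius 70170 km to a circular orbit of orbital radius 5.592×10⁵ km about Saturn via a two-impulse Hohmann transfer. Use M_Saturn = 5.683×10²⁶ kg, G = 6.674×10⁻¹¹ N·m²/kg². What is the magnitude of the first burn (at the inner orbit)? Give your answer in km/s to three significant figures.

μ = GM = 6.674×10⁻¹¹ × 5.683×10²⁶ = 3.793×10¹⁶ m³/s².
r₁ = 70170 km = 7.017×10⁷ m.
r₂ = 5.592×10⁵ km = 5.592×10⁸ m.
Transfer ellipse a_t = (r₁ + r₂)/2 = 3.147×10⁸ m.
At r₁: circular v_c1 = √(μ/r₁) = 23250 m/s; transfer-perikrone v_p = √[μ(2/r₁ − 1/a_t)] = 30990 m/s.
Δv₁ = v_p − v_c1 = 7743 m/s.
= 7.743 km/s.

Δv ≈ 7.74 km/s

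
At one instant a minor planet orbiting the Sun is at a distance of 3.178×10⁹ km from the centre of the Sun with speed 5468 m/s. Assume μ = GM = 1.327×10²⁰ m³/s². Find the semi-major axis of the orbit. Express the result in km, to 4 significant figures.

a ≈ 2.475×10⁹ km

r = 3.178×10¹² m.
Vis-viva rearranged: 1/a = 2/r − v²/μ = 6.293×10⁻¹³ − 2.253×10⁻¹³ = 4.040×10⁻¹³ m⁻¹.
a = 2.475×10¹² m = 2.4752×10⁹ km.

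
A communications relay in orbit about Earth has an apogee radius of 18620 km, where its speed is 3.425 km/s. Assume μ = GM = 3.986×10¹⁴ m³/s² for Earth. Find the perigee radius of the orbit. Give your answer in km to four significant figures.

perigee radius ≈ 7027 km

r_a = 1.862×10⁷ m.
Specific energy ε = v²/2 − μ/r = -1.554×10⁷ J/kg, so a = −μ/(2ε) = 1.282×10⁷ m.
The apsides satisfy r_p + r_a = 2a, so the perigee radius is 2a − r_a = 7.027×10⁶ m = 7027.0 km.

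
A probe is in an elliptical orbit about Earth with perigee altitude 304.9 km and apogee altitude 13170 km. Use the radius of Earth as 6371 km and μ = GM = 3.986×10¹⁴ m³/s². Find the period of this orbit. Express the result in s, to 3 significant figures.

T ≈ 14900 s

r_p = 6371 + 304.9 = 6675.9 km = 6.6759×10⁶ m.
r_a = 6371 + 13170 = 19541 km = 1.9541×10⁷ m.
Semi-major axis a = (r_p + r_a)/2 = (6675.9 + 19541)/2 = 13108 km = 1.311×10⁷ m.
By Kepler's third law T = 2π√(a³/μ) = 2π × 2.377×10³ = 1.494×10⁴ s.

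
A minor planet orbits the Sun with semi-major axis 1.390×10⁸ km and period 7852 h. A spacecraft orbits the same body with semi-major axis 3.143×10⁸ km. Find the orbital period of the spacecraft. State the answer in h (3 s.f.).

T₂ ≈ 26700 h

Kepler's third law: T² ∝ a³, so T₂ = T₁ (a₂/a₁)^(3/2).
a₂/a₁ = 2.261, (a₂/a₁)^(3/2) = 3.400.
T₂ = 7852 × 3.400 = 26700 h.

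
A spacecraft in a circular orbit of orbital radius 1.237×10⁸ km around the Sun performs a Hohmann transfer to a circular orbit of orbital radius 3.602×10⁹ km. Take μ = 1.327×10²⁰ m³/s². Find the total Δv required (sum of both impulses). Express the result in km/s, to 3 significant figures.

Δv_total ≈ 17.3 km/s

r₁ = 1.237×10⁸ km = 1.237×10¹¹ m.
r₂ = 3.602×10⁹ km = 3.602×10¹² m.
Transfer ellipse a_t = (r₁ + r₂)/2 = 1.863×10¹² m.
At r₁: circular v_c1 = √(μ/r₁) = 32750 m/s; transfer-perihelion v_p = √[μ(2/r₁ − 1/a_t)] = 45540 m/s.
Δv₁ = v_p − v_c1 = 12790 m/s.
At r₂: circular v_c2 = √(μ/r₂) = 6070 m/s; transfer-aphelion v_a = √[μ(2/r₂ − 1/a_t)] = 1564 m/s.
Δv₂ = v_c2 − v_a = 4506 m/s.
Total Δv = Δv₁ + Δv₂ = 17300 m/s = 17.30 km/s.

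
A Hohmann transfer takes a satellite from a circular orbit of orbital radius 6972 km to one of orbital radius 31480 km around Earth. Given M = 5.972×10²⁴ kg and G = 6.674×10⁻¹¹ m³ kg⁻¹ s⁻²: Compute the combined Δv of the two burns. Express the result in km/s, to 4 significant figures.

Δv_total ≈ 3.530 km/s

μ = GM = 6.674×10⁻¹¹ × 5.972×10²⁴ = 3.986×10¹⁴ m³/s².
r₁ = 6972 km = 6.972×10⁶ m.
r₂ = 31480 km = 3.148×10⁷ m.
Transfer ellipse a_t = (r₁ + r₂)/2 = 1.923×10⁷ m.
At r₁: circular v_c1 = √(μ/r₁) = 7561 m/s; transfer-perigee v_p = √[μ(2/r₁ − 1/a_t)] = 9675 m/s.
Δv₁ = v_p − v_c1 = 2114 m/s.
At r₂: circular v_c2 = √(μ/r₂) = 3558 m/s; transfer-apogee v_a = √[μ(2/r₂ − 1/a_t)] = 2143 m/s.
Δv₂ = v_c2 − v_a = 1416 m/s.
Total Δv = Δv₁ + Δv₂ = 3530 m/s = 3.530 km/s.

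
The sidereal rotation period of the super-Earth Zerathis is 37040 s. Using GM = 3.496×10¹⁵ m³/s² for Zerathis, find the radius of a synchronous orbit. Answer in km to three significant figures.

r_sync ≈ 49500 km

A synchronous orbit has period T, so by Kepler's third law a = (μT²/4π²)^(1/3).
μT²/4π² = 3.496×10¹⁵ × (3.704×10⁴)² / 39.48 = 1.215×10²³ m³.
a = 4.953×10⁷ m = 49528 km.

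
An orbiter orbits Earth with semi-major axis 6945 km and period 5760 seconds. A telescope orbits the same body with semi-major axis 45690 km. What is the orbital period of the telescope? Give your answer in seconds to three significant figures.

Kepler's third law: T² ∝ a³, so T₂ = T₁ (a₂/a₁)^(3/2).
a₂/a₁ = 6.579, (a₂/a₁)^(3/2) = 16.87.
T₂ = 5760 × 16.87 = 97200 seconds.

T₂ ≈ 97200 seconds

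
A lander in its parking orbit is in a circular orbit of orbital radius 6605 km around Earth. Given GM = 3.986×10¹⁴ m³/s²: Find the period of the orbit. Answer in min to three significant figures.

r = 6605 km = 6.605×10⁶ m.
Kepler's third law: T = 2π√(r³/μ) = 2π√((6.605×10⁶)³ / 3.986×10¹⁴).
r³/μ = 7.229×10⁵ s², so T = 2π × 8.502×10² = 5.342×10³ s.
Converting: 5.342×10³ s ÷ 60.00 = 89.04 min.

T ≈ 89.0 min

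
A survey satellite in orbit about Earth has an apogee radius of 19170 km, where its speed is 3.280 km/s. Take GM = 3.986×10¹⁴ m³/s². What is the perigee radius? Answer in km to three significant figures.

r_a = 1.917×10⁷ m.
Specific energy ε = v²/2 − μ/r = -1.541×10⁷ J/kg, so a = −μ/(2ε) = 1.293×10⁷ m.
The apsides satisfy r_p + r_a = 2a, so the perigee radius is 2a − r_a = 6.690×10⁶ m = 6690.1 km.

perigee radius ≈ 6690 km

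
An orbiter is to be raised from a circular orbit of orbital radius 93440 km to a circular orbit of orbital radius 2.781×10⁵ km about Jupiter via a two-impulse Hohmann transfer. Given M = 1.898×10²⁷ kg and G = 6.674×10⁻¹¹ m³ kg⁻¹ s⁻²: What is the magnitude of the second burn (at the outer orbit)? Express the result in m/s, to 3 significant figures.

Δv ≈ 6210 m/s

μ = GM = 6.674×10⁻¹¹ × 1.898×10²⁷ = 1.267×10¹⁷ m³/s².
r₁ = 93440 km = 9.344×10⁷ m.
r₂ = 2.781×10⁵ km = 2.781×10⁸ m.
Transfer ellipse a_t = (r₁ + r₂)/2 = 1.858×10⁸ m.
At r₁: circular v_c1 = √(μ/r₁) = 36820 m/s; transfer-perijove v_p = √[μ(2/r₁ − 1/a_t)] = 45050 m/s.
At r₂: circular v_c2 = √(μ/r₂) = 21340 m/s; transfer-apojove v_a = √[μ(2/r₂ − 1/a_t)] = 15140 m/s.
Δv₂ = v_c2 − v_a = 6206 m/s.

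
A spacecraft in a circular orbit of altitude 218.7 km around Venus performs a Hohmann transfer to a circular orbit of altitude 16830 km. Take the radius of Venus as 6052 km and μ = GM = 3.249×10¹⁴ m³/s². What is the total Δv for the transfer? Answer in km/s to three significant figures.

r₁ = 6052 + 218.7 = 6270.7 km = 6.2707×10⁶ m.
r₂ = 6052 + 16830 = 22882 km = 2.2882×10⁷ m.
Transfer ellipse a_t = (r₁ + r₂)/2 = 1.458×10⁷ m.
At r₁: circular v_c1 = √(μ/r₁) = 7198 m/s; transfer-periapsis v_p = √[μ(2/r₁ − 1/a_t)] = 9019 m/s.
Δv₁ = v_p − v_c1 = 1821 m/s.
At r₂: circular v_c2 = √(μ/r₂) = 3768 m/s; transfer-apoapsis v_a = √[μ(2/r₂ − 1/a_t)] = 2472 m/s.
Δv₂ = v_c2 − v_a = 1297 m/s.
Total Δv = Δv₁ + Δv₂ = 3117 m/s = 3.117 km/s.

Δv_total ≈ 3.12 km/s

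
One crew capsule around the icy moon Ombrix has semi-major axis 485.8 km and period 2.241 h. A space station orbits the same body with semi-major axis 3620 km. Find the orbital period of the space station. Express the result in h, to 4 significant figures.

Kepler's third law: T² ∝ a³, so T₂ = T₁ (a₂/a₁)^(3/2).
a₂/a₁ = 7.452, (a₂/a₁)^(3/2) = 20.34.
T₂ = 2.241 × 20.34 = 45.58 h.

T₂ ≈ 45.58 h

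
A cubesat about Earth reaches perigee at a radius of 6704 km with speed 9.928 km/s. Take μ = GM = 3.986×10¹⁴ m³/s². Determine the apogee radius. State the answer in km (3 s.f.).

apogee radius ≈ 32500 km

r_p = 6.704×10⁶ m.
Specific energy ε = v²/2 − μ/r = -1.017×10⁷ J/kg, so a = −μ/(2ε) = 1.959×10⁷ m.
The apsides satisfy r_p + r_a = 2a, so the apogee radius is 2a − r_p = 3.247×10⁷ m = 32473 km.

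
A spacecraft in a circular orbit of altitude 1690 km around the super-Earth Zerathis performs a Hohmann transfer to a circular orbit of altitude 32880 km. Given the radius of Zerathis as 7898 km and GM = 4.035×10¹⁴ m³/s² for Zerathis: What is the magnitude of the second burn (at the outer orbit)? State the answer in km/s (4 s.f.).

r₁ = 7898 + 1690 = 9588.0 km = 9.5880×10⁶ m.
r₂ = 7898 + 32880 = 40778 km = 4.0778×10⁷ m.
Transfer ellipse a_t = (r₁ + r₂)/2 = 2.518×10⁷ m.
At r₁: circular v_c1 = √(μ/r₁) = 6487 m/s; transfer-periapsis v_p = √[μ(2/r₁ − 1/a_t)] = 8255 m/s.
At r₂: circular v_c2 = √(μ/r₂) = 3146 m/s; transfer-apoapsis v_a = √[μ(2/r₂ − 1/a_t)] = 1941 m/s.
Δv₂ = v_c2 − v_a = 1205 m/s.
= 1.205 km/s.

Δv ≈ 1.205 km/s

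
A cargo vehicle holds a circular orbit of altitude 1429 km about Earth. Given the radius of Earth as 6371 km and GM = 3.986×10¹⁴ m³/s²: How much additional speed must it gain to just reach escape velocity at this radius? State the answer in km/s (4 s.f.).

r = 6371 + 1429 = 7800.0 km = 7.8000×10⁶ m.
Circular speed v_c = √(μ/r) = 7149 m/s.
Escape speed v_esc = √(2μ/r) = √2 × v_c = 10110 m/s.
Δv = v_esc − v_c = 2961 m/s = 2.961 km/s.

Δv ≈ 2.961 km/s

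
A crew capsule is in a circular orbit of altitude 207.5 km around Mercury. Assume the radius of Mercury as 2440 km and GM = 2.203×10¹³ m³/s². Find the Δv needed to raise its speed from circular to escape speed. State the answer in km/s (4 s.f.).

r = 2440 + 207.5 = 2647.5 km = 2.6475×10⁶ m.
Circular speed v_c = √(μ/r) = 2885 m/s.
Escape speed v_esc = √(2μ/r) = √2 × v_c = 4079 m/s.
Δv = v_esc − v_c = 1195 m/s = 1.195 km/s.

Δv ≈ 1.195 km/s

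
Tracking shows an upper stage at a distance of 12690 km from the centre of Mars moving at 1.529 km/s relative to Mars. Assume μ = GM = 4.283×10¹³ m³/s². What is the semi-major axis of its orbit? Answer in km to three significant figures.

r = 1.269×10⁷ m.
Specific orbital energy ε = v²/2 − μ/r = (1529)²/2 − 4.283×10¹³/1.269×10⁷ = -2.206×10⁶ J/kg.
Since ε = −μ/(2a), a = −μ/(2ε) = 9.707×10⁶ m = 9706.8 km.

a ≈ 9710 km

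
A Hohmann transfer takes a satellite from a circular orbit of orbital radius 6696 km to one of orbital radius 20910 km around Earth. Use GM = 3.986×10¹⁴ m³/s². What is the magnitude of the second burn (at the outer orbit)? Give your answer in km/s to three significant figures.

Δv ≈ 1.33 km/s

r₁ = 6696 km = 6.696×10⁶ m.
r₂ = 20910 km = 2.091×10⁷ m.
Transfer ellipse a_t = (r₁ + r₂)/2 = 1.380×10⁷ m.
At r₁: circular v_c1 = √(μ/r₁) = 7715 m/s; transfer-perigee v_p = √[μ(2/r₁ − 1/a_t)] = 9496 m/s.
At r₂: circular v_c2 = √(μ/r₂) = 4366 m/s; transfer-apogee v_a = √[μ(2/r₂ − 1/a_t)] = 3041 m/s.
Δv₂ = v_c2 − v_a = 1325 m/s.
= 1.325 km/s.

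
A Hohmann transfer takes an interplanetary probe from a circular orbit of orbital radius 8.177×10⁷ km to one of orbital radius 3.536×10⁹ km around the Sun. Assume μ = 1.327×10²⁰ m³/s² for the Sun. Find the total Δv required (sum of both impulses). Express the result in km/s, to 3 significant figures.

r₁ = 8.177×10⁷ km = 8.177×10¹⁰ m.
r₂ = 3.536×10⁹ km = 3.536×10¹² m.
Transfer ellipse a_t = (r₁ + r₂)/2 = 1.809×10¹² m.
At r₁: circular v_c1 = √(μ/r₁) = 40280 m/s; transfer-perihelion v_p = √[μ(2/r₁ − 1/a_t)] = 56320 m/s.
Δv₁ = v_p − v_c1 = 16040 m/s.
At r₂: circular v_c2 = √(μ/r₂) = 6126 m/s; transfer-aphelion v_a = √[μ(2/r₂ − 1/a_t)] = 1302 m/s.
Δv₂ = v_c2 − v_a = 4824 m/s.
Total Δv = Δv₁ + Δv₂ = 20860 m/s = 20.86 km/s.

Δv_total ≈ 20.9 km/s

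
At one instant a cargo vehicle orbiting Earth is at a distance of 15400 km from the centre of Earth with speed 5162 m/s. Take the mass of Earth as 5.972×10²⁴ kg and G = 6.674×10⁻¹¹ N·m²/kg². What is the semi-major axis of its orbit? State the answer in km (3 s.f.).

a ≈ 15900 km

μ = GM = 6.674×10⁻¹¹ × 5.972×10²⁴ = 3.986×10¹⁴ m³/s².
r = 1.540×10⁷ m.
Vis-viva rearranged: 1/a = 2/r − v²/μ = 1.299×10⁻⁷ − 6.685×10⁻⁸ = 6.302×10⁻⁸ m⁻¹.
a = 1.587×10⁷ m = 15869 km.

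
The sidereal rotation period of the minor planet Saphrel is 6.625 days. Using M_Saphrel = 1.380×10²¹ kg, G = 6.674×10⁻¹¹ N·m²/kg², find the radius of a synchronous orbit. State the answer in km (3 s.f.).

r_sync ≈ 9140 km

μ = GM = 6.674×10⁻¹¹ × 1.380×10²¹ = 9.210×10¹⁰ m³/s².
T = 6.625 days = 5.724×10⁵ s.
A synchronous orbit has period T, so by Kepler's third law a = (μT²/4π²)^(1/3).
μT²/4π² = 9.210×10¹⁰ × (5.724×10⁵)² / 39.48 = 7.644×10²⁰ m³.
a = 9.143×10⁶ m = 9143.3 km.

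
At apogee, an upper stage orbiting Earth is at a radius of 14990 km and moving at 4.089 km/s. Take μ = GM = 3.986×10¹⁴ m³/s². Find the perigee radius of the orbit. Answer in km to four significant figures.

perigee radius ≈ 6874 km

r_a = 1.499×10⁷ m.
Specific energy ε = v²/2 − μ/r = -1.823×10⁷ J/kg, so a = −μ/(2ε) = 1.093×10⁷ m.
The apsides satisfy r_p + r_a = 2a, so the perigee radius is 2a − r_a = 6.874×10⁶ m = 6873.7 km.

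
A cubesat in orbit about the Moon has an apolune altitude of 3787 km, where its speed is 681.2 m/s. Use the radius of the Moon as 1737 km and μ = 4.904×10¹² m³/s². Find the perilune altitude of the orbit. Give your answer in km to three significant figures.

perilune altitude ≈ 218 km

r_a = 1737 + 3787 = 5524.0 km = 5.524×10⁶ m.
Specific energy ε = v²/2 − μ/r = -6.557×10⁵ J/kg, so a = −μ/(2ε) = 3.739×10⁶ m.
The apsides satisfy r_p + r_a = 2a, so the perilune radius is 2a − r_a = 1.955×10⁶ m = 1954.5 km.
Perilune altitude = 1954.5 − 1737 = 217.51 km.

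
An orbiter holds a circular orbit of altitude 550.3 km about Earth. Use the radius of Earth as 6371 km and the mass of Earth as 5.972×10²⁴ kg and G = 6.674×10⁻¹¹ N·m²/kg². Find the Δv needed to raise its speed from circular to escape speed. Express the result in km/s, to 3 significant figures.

Δv ≈ 3.14 km/s

μ = GM = 6.674×10⁻¹¹ × 5.972×10²⁴ = 3.986×10¹⁴ m³/s².
r = 6371 + 550.3 = 6921.3 km = 6.9213×10⁶ m.
Circular speed v_c = √(μ/r) = 7589 m/s.
Escape speed v_esc = √(2μ/r) = √2 × v_c = 10730 m/s.
Δv = v_esc − v_c = 3143 m/s = 3.143 km/s.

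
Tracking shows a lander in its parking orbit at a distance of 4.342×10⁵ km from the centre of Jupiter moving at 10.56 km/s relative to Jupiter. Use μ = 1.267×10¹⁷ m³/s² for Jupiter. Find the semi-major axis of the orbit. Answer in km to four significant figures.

a ≈ 2.684×10⁵ km

r = 4.342×10⁸ m.
Vis-viva rearranged: 1/a = 2/r − v²/μ = 4.606×10⁻⁹ − 8.801×10⁻¹⁰ = 3.726×10⁻⁹ m⁻¹.
a = 2.684×10⁸ m = 2.6838×10⁵ km.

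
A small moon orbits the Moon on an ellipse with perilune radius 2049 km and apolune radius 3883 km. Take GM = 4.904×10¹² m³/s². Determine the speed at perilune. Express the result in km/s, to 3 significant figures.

v ≈ 1.77 km/s

Semi-major axis a = (r_p + r_a)/2 = 2966.0 km = 2.966×10⁶ m.
Vis-viva: v² = μ(2/r − 1/a) = 4.904×10¹² × (9.761×10⁻⁷ − 3.372×10⁻⁷) = 3.133×10⁶ m²/s².
v = 1770 m/s = 1.770 km/s.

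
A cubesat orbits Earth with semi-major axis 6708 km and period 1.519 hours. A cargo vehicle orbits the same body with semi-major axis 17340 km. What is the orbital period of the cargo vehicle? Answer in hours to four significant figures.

Kepler's third law: T² ∝ a³, so T₂ = T₁ (a₂/a₁)^(3/2).
a₂/a₁ = 2.585, (a₂/a₁)^(3/2) = 4.156.
T₂ = 1.519 × 4.156 = 6.313 hours.

T₂ ≈ 6.313 hours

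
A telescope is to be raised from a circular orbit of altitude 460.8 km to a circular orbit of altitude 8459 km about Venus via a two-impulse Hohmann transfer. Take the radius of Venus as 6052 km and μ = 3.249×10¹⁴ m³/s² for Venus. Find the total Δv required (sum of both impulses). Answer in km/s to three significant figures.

r₁ = 6052 + 460.8 = 6512.8 km = 6.5128×10⁶ m.
r₂ = 6052 + 8459 = 14511 km = 1.4511×10⁷ m.
Transfer ellipse a_t = (r₁ + r₂)/2 = 1.051×10⁷ m.
At r₁: circular v_c1 = √(μ/r₁) = 7063 m/s; transfer-periapsis v_p = √[μ(2/r₁ − 1/a_t)] = 8298 m/s.
Δv₁ = v_p − v_c1 = 1235 m/s.
At r₂: circular v_c2 = √(μ/r₂) = 4732 m/s; transfer-apoapsis v_a = √[μ(2/r₂ − 1/a_t)] = 3725 m/s.
Δv₂ = v_c2 − v_a = 1007 m/s.
Total Δv = Δv₁ + Δv₂ = 2243 m/s = 2.243 km/s.

Δv_total ≈ 2.24 km/s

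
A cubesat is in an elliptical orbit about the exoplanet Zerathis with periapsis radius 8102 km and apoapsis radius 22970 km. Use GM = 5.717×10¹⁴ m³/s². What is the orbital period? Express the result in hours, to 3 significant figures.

T ≈ 4.47 hours

Semi-major axis a = (r_p + r_a)/2 = (8102.0 + 22970)/2 = 15536 km = 1.554×10⁷ m.
By Kepler's third law T = 2π√(a³/μ) = 2π × 2.561×10³ = 1.609×10⁴ s.
= 4.470 hours.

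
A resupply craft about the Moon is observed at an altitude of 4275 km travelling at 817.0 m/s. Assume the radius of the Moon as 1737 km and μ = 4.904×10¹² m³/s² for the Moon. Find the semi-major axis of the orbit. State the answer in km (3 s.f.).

a ≈ 5090 km

r = 1737 + 4275 = 6012.0 km = 6.012×10⁶ m.
Specific orbital energy ε = v²/2 − μ/r = (817.0)²/2 − 4.904×10¹²/6.012×10⁶ = -4.820×10⁵ J/kg.
Since ε = −μ/(2a), a = −μ/(2ε) = 5.088×10⁶ m = 5087.6 km.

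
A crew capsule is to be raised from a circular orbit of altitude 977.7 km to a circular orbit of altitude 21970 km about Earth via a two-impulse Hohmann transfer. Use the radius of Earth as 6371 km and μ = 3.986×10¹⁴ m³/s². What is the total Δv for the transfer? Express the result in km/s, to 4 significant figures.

Δv_total ≈ 3.260 km/s

r₁ = 6371 + 977.7 = 7348.7 km = 7.3487×10⁶ m.
r₂ = 6371 + 21970 = 28341 km = 2.8341×10⁷ m.
Transfer ellipse a_t = (r₁ + r₂)/2 = 1.784×10⁷ m.
At r₁: circular v_c1 = √(μ/r₁) = 7365 m/s; transfer-perigee v_p = √[μ(2/r₁ − 1/a_t)] = 9281 m/s.
Δv₁ = v_p − v_c1 = 1917 m/s.
At r₂: circular v_c2 = √(μ/r₂) = 3750 m/s; transfer-apogee v_a = √[μ(2/r₂ − 1/a_t)] = 2407 m/s.
Δv₂ = v_c2 − v_a = 1344 m/s.
Total Δv = Δv₁ + Δv₂ = 3260 m/s = 3.260 km/s.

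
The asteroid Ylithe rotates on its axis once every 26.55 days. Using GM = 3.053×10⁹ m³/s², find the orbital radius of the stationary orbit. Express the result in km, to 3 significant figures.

T = 26.55 days = 2.294×10⁶ s.
A synchronous orbit has period T, so by Kepler's third law a = (μT²/4π²)^(1/3).
μT²/4π² = 3.053×10⁹ × (2.294×10⁶)² / 39.48 = 4.069×10²⁰ m³.
a = 7.410×10⁶ m = 7410.4 km.

r_sync ≈ 7410 km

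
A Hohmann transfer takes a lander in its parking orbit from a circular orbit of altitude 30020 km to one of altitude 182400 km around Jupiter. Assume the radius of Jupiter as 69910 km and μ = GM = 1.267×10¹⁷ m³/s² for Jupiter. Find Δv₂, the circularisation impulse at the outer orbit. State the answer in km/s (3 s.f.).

Δv ≈ 5.53 km/s

r₁ = 69910 + 30020 = 99930 km = 9.9930×10⁷ m.
r₂ = 69910 + 182400 = 252310 km = 2.5231×10⁸ m.
Transfer ellipse a_t = (r₁ + r₂)/2 = 1.761×10⁸ m.
At r₁: circular v_c1 = √(μ/r₁) = 35610 m/s; transfer-perijove v_p = √[μ(2/r₁ − 1/a_t)] = 42620 m/s.
At r₂: circular v_c2 = √(μ/r₂) = 22410 m/s; transfer-apojove v_a = √[μ(2/r₂ − 1/a_t)] = 16880 m/s.
Δv₂ = v_c2 − v_a = 5529 m/s.
= 5.529 km/s.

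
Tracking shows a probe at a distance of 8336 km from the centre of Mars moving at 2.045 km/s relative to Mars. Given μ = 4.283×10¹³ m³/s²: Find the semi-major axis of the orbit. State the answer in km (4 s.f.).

a ≈ 7028 km

r = 8.336×10⁶ m.
Specific orbital energy ε = v²/2 − μ/r = (2045)²/2 − 4.283×10¹³/8.336×10⁶ = -3.047×10⁶ J/kg.
Since ε = −μ/(2a), a = −μ/(2ε) = 7.028×10⁶ m = 7028.4 km.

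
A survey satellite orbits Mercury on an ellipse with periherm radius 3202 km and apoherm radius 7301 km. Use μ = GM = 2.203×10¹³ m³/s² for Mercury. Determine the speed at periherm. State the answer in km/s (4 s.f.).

Semi-major axis a = (r_p + r_a)/2 = 5251.5 km = 5.252×10⁶ m.
Vis-viva: v² = μ(2/r − 1/a) = 2.203×10¹³ × (6.246×10⁻⁷ − 1.904×10⁻⁷) = 9.565×10⁶ m²/s².
v = 3093 m/s = 3.093 km/s.

v ≈ 3.093 km/s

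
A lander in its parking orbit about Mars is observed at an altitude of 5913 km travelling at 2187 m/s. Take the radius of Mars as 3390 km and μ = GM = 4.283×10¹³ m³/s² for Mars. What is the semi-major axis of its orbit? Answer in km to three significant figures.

a ≈ 9680 km

r = 3390 + 5913 = 9303.0 km = 9.303×10⁶ m.
Vis-viva rearranged: 1/a = 2/r − v²/μ = 2.150×10⁻⁷ − 1.117×10⁻⁷ = 1.033×10⁻⁷ m⁻¹.
a = 9.680×10⁶ m = 9679.5 km.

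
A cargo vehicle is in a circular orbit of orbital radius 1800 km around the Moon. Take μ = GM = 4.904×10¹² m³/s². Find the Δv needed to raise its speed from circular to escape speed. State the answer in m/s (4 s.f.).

Δv ≈ 683.7 m/s

r = 1800 km = 1.800×10⁶ m.
Circular speed v_c = √(μ/r) = 1651 m/s.
Escape speed v_esc = √(2μ/r) = √2 × v_c = 2334 m/s.
Δv = v_esc − v_c = 683.7 m/s.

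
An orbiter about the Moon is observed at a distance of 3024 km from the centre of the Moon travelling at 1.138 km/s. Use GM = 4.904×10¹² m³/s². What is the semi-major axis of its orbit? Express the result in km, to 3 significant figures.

r = 3.024×10⁶ m.
Vis-viva rearranged: 1/a = 2/r − v²/μ = 6.614×10⁻⁷ − 2.641×10⁻⁷ = 3.973×10⁻⁷ m⁻¹.
a = 2.517×10⁶ m = 2517.0 km.

a ≈ 2520 km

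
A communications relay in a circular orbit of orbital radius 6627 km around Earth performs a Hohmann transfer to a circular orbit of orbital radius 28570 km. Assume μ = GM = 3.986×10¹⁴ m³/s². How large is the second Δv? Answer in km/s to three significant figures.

r₁ = 6627 km = 6.627×10⁶ m.
r₂ = 28570 km = 2.857×10⁷ m.
Transfer ellipse a_t = (r₁ + r₂)/2 = 1.760×10⁷ m.
At r₁: circular v_c1 = √(μ/r₁) = 7756 m/s; transfer-perigee v_p = √[μ(2/r₁ − 1/a_t)] = 9882 m/s.
At r₂: circular v_c2 = √(μ/r₂) = 3735 m/s; transfer-apogee v_a = √[μ(2/r₂ − 1/a_t)] = 2292 m/s.
Δv₂ = v_c2 − v_a = 1443 m/s.
= 1.443 km/s.

Δv ≈ 1.44 km/s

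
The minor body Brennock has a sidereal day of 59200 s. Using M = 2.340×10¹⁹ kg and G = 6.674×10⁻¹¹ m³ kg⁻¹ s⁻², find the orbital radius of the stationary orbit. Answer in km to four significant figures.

μ = GM = 6.674×10⁻¹¹ × 2.340×10¹⁹ = 1.562×10⁹ m³/s².
A synchronous orbit has period T, so by Kepler's third law a = (μT²/4π²)^(1/3).
μT²/4π² = 1.562×10⁹ × (5.920×10⁴)² / 39.48 = 1.386×10¹⁷ m³.
a = 5.176×10⁵ m = 517.56 km.

r_sync ≈ 517.6 km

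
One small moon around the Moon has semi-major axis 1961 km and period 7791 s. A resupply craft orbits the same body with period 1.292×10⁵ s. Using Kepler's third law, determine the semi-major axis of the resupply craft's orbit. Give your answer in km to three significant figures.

a₂ ≈ 12800 km

Kepler's third law: a³ ∝ T², so a₂ = a₁ (T₂/T₁)^(2/3).
T₂/T₁ = 16.58, (T₂/T₁)^(2/3) = 6.503.
a₂ = 1961 × 6.503 = 12750 km.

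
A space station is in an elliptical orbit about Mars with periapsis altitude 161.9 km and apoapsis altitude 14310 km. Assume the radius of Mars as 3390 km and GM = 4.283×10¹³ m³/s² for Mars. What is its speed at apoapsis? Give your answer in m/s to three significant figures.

v ≈ 899 m/s

r_p = 3390 + 161.9 = 3551.9 km = 3.5519×10⁶ m.
r_a = 3390 + 14310 = 17700 km = 1.7700×10⁷ m.
Semi-major axis a = (r_p + r_a)/2 = 10626 km = 1.063×10⁷ m.
Vis-viva: v² = μ(2/r − 1/a) = 4.283×10¹³ × (1.130×10⁻⁷ − 9.411×10⁻⁸) = 8.088×10⁵ m²/s².
v = 899.4 m/s.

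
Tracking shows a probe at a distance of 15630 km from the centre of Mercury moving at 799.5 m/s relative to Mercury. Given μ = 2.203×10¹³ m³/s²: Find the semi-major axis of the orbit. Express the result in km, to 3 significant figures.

a ≈ 10100 km

r = 1.563×10⁷ m.
Vis-viva rearranged: 1/a = 2/r − v²/μ = 1.280×10⁻⁷ − 2.901×10⁻⁸ = 9.894×10⁻⁸ m⁻¹.
a = 1.011×10⁷ m = 10107 km.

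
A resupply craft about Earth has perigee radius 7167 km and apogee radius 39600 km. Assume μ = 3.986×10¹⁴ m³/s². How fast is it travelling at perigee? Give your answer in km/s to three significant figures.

Semi-major axis a = (r_p + r_a)/2 = 23384 km = 2.338×10⁷ m.
Vis-viva: v² = μ(2/r − 1/a) = 3.986×10¹⁴ × (2.791×10⁻⁷ − 4.277×10⁻⁸) = 9.419×10⁷ m²/s².
v = 9705 m/s = 9.705 km/s.

v ≈ 9.70 km/s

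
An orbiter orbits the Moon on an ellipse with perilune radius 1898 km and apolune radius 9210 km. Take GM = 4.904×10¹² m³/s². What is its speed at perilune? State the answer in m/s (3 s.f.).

v ≈ 2070 m/s

Semi-major axis a = (r_p + r_a)/2 = 5554.0 km = 5.554×10⁶ m.
Vis-viva: v² = μ(2/r − 1/a) = 4.904×10¹² × (1.054×10⁻⁶ − 1.801×10⁻⁷) = 4.285×10⁶ m²/s².
v = 2070 m/s.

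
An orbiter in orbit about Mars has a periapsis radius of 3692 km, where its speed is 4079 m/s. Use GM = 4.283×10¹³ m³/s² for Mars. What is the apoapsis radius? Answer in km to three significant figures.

apoapsis radius ≈ 9360 km

r_p = 3.692×10⁶ m.
Specific energy ε = v²/2 − μ/r = -3.282×10⁶ J/kg, so a = −μ/(2ε) = 6.526×10⁶ m.
The apsides satisfy r_p + r_a = 2a, so the apoapsis radius is 2a − r_p = 9.359×10⁶ m = 9359.4 km.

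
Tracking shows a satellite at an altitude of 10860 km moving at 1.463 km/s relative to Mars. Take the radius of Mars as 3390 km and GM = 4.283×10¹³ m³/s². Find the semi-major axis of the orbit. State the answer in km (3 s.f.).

r = 3390 + 10860 = 14250 km = 1.425×10⁷ m.
Specific orbital energy ε = v²/2 − μ/r = (1463)²/2 − 4.283×10¹³/1.425×10⁷ = -1.935×10⁶ J/kg.
Since ε = −μ/(2a), a = −μ/(2ε) = 1.106×10⁷ m = 11065 km.

a ≈ 11100 km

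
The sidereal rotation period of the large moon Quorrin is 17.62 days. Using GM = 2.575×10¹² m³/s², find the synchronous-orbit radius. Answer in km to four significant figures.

r_sync ≈ 53270 km

T = 17.62 days = 1.522×10⁶ s.
A synchronous orbit has period T, so by Kepler's third law a = (μT²/4π²)^(1/3).
μT²/4π² = 2.575×10¹² × (1.522×10⁶)² / 39.48 = 1.512×10²³ m³.
a = 5.327×10⁷ m = 53270 km.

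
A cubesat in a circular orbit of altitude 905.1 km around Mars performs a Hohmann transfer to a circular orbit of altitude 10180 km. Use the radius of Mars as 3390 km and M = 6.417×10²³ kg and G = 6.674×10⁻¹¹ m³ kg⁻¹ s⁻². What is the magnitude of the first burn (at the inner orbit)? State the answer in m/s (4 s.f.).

Δv ≈ 734.3 m/s

μ = GM = 6.674×10⁻¹¹ × 6.417×10²³ = 4.283×10¹³ m³/s².
r₁ = 3390 + 905.1 = 4295.1 km = 4.2951×10⁶ m.
r₂ = 3390 + 10180 = 13570 km = 1.3570×10⁷ m.
Transfer ellipse a_t = (r₁ + r₂)/2 = 8.933×10⁶ m.
At r₁: circular v_c1 = √(μ/r₁) = 3158 m/s; transfer-periapsis v_p = √[μ(2/r₁ − 1/a_t)] = 3892 m/s.
Δv₁ = v_p − v_c1 = 734.3 m/s.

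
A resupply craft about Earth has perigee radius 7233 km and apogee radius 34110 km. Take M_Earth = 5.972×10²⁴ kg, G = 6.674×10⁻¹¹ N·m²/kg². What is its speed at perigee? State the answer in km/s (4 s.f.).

μ = GM = 6.674×10⁻¹¹ × 5.972×10²⁴ = 3.986×10¹⁴ m³/s².
Semi-major axis a = (r_p + r_a)/2 = 20672 km = 2.067×10⁷ m.
Vis-viva: v² = μ(2/r − 1/a) = 3.986×10¹⁴ × (2.765×10⁻⁷ − 4.838×10⁻⁸) = 9.093×10⁷ m²/s².
v = 9536 m/s = 9.536 km/s.

v ≈ 9.536 km/s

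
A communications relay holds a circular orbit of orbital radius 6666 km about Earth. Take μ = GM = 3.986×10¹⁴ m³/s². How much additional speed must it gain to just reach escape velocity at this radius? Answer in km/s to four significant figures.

Δv ≈ 3.203 km/s

r = 6666 km = 6.666×10⁶ m.
Circular speed v_c = √(μ/r) = 7733 m/s.
Escape speed v_esc = √(2μ/r) = √2 × v_c = 10940 m/s.
Δv = v_esc − v_c = 3203 m/s = 3.203 km/s.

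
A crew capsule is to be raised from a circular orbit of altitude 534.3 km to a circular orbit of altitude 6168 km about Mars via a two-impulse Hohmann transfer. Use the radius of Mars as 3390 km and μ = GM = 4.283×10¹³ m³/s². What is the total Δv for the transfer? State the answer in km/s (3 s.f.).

Δv_total ≈ 1.13 km/s

r₁ = 3390 + 534.3 = 3924.3 km = 3.9243×10⁶ m.
r₂ = 3390 + 6168 = 9558.0 km = 9.5580×10⁶ m.
Transfer ellipse a_t = (r₁ + r₂)/2 = 6.741×10⁶ m.
At r₁: circular v_c1 = √(μ/r₁) = 3304 m/s; transfer-periapsis v_p = √[μ(2/r₁ − 1/a_t)] = 3934 m/s.
Δv₁ = v_p − v_c1 = 630.1 m/s.
At r₂: circular v_c2 = √(μ/r₂) = 2117 m/s; transfer-apoapsis v_a = √[μ(2/r₂ − 1/a_t)] = 1615 m/s.
Δv₂ = v_c2 − v_a = 501.7 m/s.
Total Δv = Δv₁ + Δv₂ = 1132 m/s = 1.132 km/s.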